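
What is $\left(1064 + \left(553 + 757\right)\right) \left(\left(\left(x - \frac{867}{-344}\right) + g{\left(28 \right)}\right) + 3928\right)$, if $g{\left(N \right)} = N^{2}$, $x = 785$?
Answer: $\frac{2245608145}{172} \approx 1.3056 \cdot 10^{7}$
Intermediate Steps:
$\left(1064 + \left(553 + 757\right)\right) \left(\left(\left(x - \frac{867}{-344}\right) + g{\left(28 \right)}\right) + 3928\right) = \left(1064 + \left(553 + 757\right)\right) \left(\left(\left(785 - \frac{867}{-344}\right) + 28^{2}\right) + 3928\right) = \left(1064 + 1310\right) \left(\left(\left(785 - - \frac{867}{344}\right) + 784\right) + 3928\right) = 2374 \left(\left(\left(785 + \frac{867}{344}\right) + 784\right) + 3928\right) = 2374 \left(\left(\frac{270907}{344} + 784\right) + 3928\right) = 2374 \left(\frac{540603}{344} + 3928\right) = 2374 \cdot \frac{1891835}{344} = \frac{2245608145}{172}$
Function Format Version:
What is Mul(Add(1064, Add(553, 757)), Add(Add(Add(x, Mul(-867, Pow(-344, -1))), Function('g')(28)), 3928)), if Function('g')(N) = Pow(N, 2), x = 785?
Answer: Rational(2245608145, 172) ≈ 1.3056e+7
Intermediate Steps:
Mul(Add(1064, Add(553, 757)), Add(Add(Add(x, Mul(-867, Pow(-344, -1))), Function('g')(28)), 3928)) = Mul(Add(1064, Add(553, 757)), Add(Add(Add(785, Mul(-867, Pow(-344, -1))), Pow(28, 2)), 3928)) = Mul(Add(1064, 1310), Add(Add(Add(785, Mul(-867, Rational(-1, 344))), 784), 3928)) = Mul(2374, Add(Add(Add(785, Rational(867, 344)), 784), 3928)) = Mul(2374, Add(Add(Rational(270907, 344), 784), 3928)) = Mul(2374, Add(Rational(540603, 344), 3928)) = Mul(2374, Rational(1891835, 344)) = Rational(2245608145, 172)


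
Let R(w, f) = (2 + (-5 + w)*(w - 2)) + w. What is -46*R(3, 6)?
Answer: -138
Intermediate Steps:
R(w, f) = 2 + w + (-5 + w)*(-2 + w) (R(w, f) = (2 + (-5 + w)*(-2 + w)) + w = 2 + w + (-5 + w)*(-2 + w))
-46*R(3, 6) = -46*(12 + 3² - 6*3) = -46*(12 + 9 - 18) = -46*3 = -138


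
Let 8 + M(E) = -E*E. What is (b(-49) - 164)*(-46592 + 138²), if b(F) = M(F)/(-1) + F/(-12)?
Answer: -185873243/3 ≈ -6.1958e+7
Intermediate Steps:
M(E) = -8 - E² (M(E) = -8 - E*E = -8 - E²)
b(F) = 8 + F² - F/12 (b(F) = (-8 - F²)/(-1) + F/(-12) = (-8 - F²)*(-1) + F*(-1/12) = (8 + F²) - F/12 = 8 + F² - F/12)
(b(-49) - 164)*(-46592 + 138²) = ((8 + (-49)² - 1/12*(-49)) - 164)*(-46592 + 138²) = ((8 + 2401 + 49/12) - 164)*(-46592 + 19044) = (28957/12 - 164)*(-27548) = (26989/12)*(-27548) = -185873243/3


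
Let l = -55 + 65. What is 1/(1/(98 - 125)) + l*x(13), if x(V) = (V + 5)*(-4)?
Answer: -747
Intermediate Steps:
l = 10
x(V) = -20 - 4*V (x(V) = (5 + V)*(-4) = -20 - 4*V)
1/(1/(98 - 125)) + l*x(13) = 1/(1/(98 - 125)) + 10*(-20 - 4*13) = 1/(1/(-27)) + 10*(-20 - 52) = 1/(-1/27) + 10*(-72) = -27 - 720 = -747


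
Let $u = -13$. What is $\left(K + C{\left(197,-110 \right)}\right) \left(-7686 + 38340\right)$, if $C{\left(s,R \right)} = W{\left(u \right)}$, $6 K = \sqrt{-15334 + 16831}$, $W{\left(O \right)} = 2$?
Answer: $61308 + 5109 \sqrt{1497} \approx 2.5898 \cdot 10^{5}$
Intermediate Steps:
$K = \frac{\sqrt{1497}}{6}$ ($K = \frac{\sqrt{-15334 + 16831}}{6} = \frac{\sqrt{1497}}{6} \approx 6.4485$)
$C{\left(s,R \right)} = 2$
$\left(K + C{\left(197,-110 \right)}\right) \left(-7686 + 38340\right) = \left(\frac{\sqrt{1497}}{6} + 2\right) \left(-7686 + 38340\right) = \left(2 + \frac{\sqrt{1497}}{6}\right) 30654 = 61308 + 5109 \sqrt{1497}$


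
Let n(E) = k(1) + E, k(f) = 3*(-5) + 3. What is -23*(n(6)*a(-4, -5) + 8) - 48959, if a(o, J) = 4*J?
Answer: -51903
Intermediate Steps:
k(f) = -12 (k(f) = -15 + 3 = -12)
n(E) = -12 + E
-23*(n(6)*a(-4, -5) + 8) - 48959 = -23*((-12 + 6)*(4*(-5)) + 8) - 48959 = -23*(-6*(-20) + 8) - 48959 = -23*(120 + 8) - 48959 = -23*128 - 48959 = -2944 - 48959 = -51903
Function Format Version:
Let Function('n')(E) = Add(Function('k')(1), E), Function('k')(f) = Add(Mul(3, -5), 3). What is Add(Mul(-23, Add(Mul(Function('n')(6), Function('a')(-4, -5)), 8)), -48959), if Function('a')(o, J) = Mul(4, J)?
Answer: -51903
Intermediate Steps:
Function('k')(f) = -12 (Function('k')(f) = Add(-15, 3) = -12)
Function('n')(E) = Add(-12, E)
Add(Mul(-23, Add(Mul(Function('n')(6), Function('a')(-4, -5)), 8)), -48959) = Add(Mul(-23, Add(Mul(Add(-12, 6), Mul(4, -5)), 8)), -48959) = Add(Mul(-23, Add(Mul(-6, -20), 8)), -48959) = Add(Mul(-23, Add(120, 8)), -48959) = Add(Mul(-23, 128), -48959) = Add(-2944, -48959) = -51903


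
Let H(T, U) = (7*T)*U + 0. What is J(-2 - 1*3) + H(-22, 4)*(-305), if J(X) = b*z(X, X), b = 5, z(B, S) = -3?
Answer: 187865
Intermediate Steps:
J(X) = -15 (J(X) = 5*(-3) = -15)
H(T, U) = 7*T*U (H(T, U) = 7*T*U + 0 = 7*T*U)
J(-2 - 1*3) + H(-22, 4)*(-305) = -15 + (7*(-22)*4)*(-305) = -15 - 616*(-305) = -15 + 187880 = 187865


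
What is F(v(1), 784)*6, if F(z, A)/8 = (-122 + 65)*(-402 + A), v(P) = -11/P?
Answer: -1045152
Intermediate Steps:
F(z, A) = 183312 - 456*A (F(z, A) = 8*((-122 + 65)*(-402 + A)) = 8*(-57*(-402 + A)) = 8*(22914 - 57*A) = 183312 - 456*A)
F(v(1), 784)*6 = (183312 - 456*784)*6 = (183312 - 357504)*6 = -174192*6 = -1045152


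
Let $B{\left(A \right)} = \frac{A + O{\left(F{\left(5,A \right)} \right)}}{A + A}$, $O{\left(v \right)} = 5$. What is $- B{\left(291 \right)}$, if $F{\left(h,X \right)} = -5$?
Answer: $- \frac{148}{291} \approx -0.50859$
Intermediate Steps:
$B{\left(A \right)} = \frac{5 + A}{2 A}$ ($B{\left(A \right)} = \frac{A + 5}{A + A} = \frac{5 + A}{2 A}$)
$- B{\left(291 \right)} = - \frac{5 + 291}{2 \cdot 291} = - \frac{296}{2 \cdot 291} = \left(-1\right) \frac{148}{291} = - \frac{148}{291}$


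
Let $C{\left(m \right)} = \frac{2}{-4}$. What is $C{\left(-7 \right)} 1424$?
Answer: $-712$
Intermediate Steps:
$C{\left(m \right)} = - \frac{1}{2}$ ($C{\left(m \right)} = 2 \left(- \frac{1}{4}\right) = - \frac{1}{2}$)
$C{\left(-7 \right)} 1424 = \left(- \frac{1}{2}\right) 1424 = -712$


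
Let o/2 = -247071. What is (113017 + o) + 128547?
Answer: -252578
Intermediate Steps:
o = -494142 (o = 2*(-247071) = -494142)
(113017 + o) + 128547 = (113017 - 494142) + 128547 = -381125 + 128547 = -252578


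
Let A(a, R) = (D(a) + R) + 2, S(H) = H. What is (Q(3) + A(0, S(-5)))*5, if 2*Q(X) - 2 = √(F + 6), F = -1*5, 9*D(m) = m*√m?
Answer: -15/2 ≈ -7.5000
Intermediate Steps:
D(m) = m^(3/2)/9 (D(m) = (m*√m)/9 = m^(3/2)/9)
F = -5
A(a, R) = 2 + R + a^(3/2)/9 (A(a, R) = (a^(3/2)/9 + R) + 2 = (R + a^(3/2)/9) + 2 = 2 + R + a^(3/2)/9)
Q(X) = 3/2 (Q(X) = 1 + √(-5 + 6)/2 = 1 + √1/2 = 1 + (½)*1 = 1 + ½ = 3/2)
(Q(3) + A(0, S(-5)))*5 = (3/2 + (2 - 5 + 0^(3/2)/9))*5 = (3/2 + (2 - 5 + (⅑)*0))*5 = (3/2 + (2 - 5 + 0))*5 = (3/2 - 3)*5 = -3/2*5 = -15/2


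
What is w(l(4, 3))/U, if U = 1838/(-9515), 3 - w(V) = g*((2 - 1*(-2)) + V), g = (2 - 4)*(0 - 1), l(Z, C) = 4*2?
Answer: 199815/1838 ≈ 108.71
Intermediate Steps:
l(Z, C) = 8
g = 2 (g = -2*(-1) = 2)
w(V) = -5 - 2*V (w(V) = 3 - 2*((2 - 1*(-2)) + V) = 3 - 2*((2 + 2) + V) = 3 - 2*(4 + V) = 3 - (8 + 2*V) = 3 + (-8 - 2*V) = -5 - 2*V)
U = -1838/9515 (U = 1838*(-1/9515) = -1838/9515 ≈ -0.19317)
w(l(4, 3))/U = (-5 - 2*8)/(-1838/9515) = (-5 - 16)*(-9515/1838) = -21*(-9515/1838) = 199815/1838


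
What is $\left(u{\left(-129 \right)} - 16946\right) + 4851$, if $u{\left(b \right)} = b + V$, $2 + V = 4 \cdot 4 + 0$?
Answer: $-12210$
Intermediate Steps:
$V = 14$ ($V = -2 + \left(4 \cdot 4 + 0\right) = -2 + \left(16 + 0\right) = -2 + 16 = 14$)
$u{\left(b \right)} = 14 + b$ ($u{\left(b \right)} = b + 14 = 14 + b$)
$\left(u{\left(-129 \right)} - 16946\right) + 4851 = \left(\left(14 - 129\right) - 16946\right) + 4851 = \left(-115 - 16946\right) + 4851 = -17061 + 4851 = -12210$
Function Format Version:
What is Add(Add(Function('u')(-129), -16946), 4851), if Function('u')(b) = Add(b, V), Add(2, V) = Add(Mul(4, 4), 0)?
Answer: -12210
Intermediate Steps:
V = 14 (V = Add(-2, Add(Mul(4, 4), 0)) = Add(-2, Add(16, 0)) = Add(-2, 16) = 14)
Function('u')(b) = Add(14, b) (Function('u')(b) = Add(b, 14) = Add(14, b))
Add(Add(Function('u')(-129), -16946), 4851) = Add(Add(Add(14, -129), -16946), 4851) = Add(Add(-115, -16946), 4851) = Add(-17061, 4851) = -12210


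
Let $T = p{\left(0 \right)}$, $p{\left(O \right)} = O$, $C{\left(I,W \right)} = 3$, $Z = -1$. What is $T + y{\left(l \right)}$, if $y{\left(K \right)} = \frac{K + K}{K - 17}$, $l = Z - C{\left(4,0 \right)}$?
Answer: $\frac{8}{21} \approx 0.38095$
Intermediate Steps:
$T = 0$
$l = -4$ ($l = -1 - 3 = -4$)
$y{\left(K \right)} = \frac{2 K}{-17 + K}$
$T + y{\left(l \right)} = 0 + 2 \left(-4\right) \frac{1}{-17 - 4} = 0 + 2 \left(-4\right) \frac{1}{-21} = 0 + 2 \left(-4\right) \left(- \frac{1}{21}\right) = 0 + \frac{8}{21} = \frac{8}{21}$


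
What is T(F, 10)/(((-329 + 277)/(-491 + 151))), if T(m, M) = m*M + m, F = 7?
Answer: 6545/13 ≈ 503.46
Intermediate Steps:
T(m, M) = m + M*m (T(m, M) = M*m + m = m + M*m)
T(F, 10)/(((-329 + 277)/(-491 + 151))) = (7*(1 + 10))/(((-329 + 277)/(-491 + 151))) = (7*11)/((-52/(-340))) = 77/((-52*(-1/340))) = 77/(13/85) = 77*(85/13) = 6545/13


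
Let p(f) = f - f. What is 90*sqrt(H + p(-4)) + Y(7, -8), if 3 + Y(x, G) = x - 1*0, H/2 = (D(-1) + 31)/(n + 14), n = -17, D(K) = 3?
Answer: 4 + 60*I*sqrt(51) ≈ 4.0 + 428.49*I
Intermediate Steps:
p(f) = 0
H = -68/3 (H = 2*((3 + 31)/(-17 + 14)) = 2*(34/(-3)) = 2*(34*(-1/3)) = 2*(-34/3) = -68/3 ≈ -22.667)
Y(x, G) = -3 + x (Y(x, G) = -3 + (x - 1*0) = -3 + (x + 0) = -3 + x)
90*sqrt(H + p(-4)) + Y(7, -8) = 90*sqrt(-68/3 + 0) + (-3 + 7) = 90*sqrt(-68/3) + 4 = 90*(2*I*sqrt(51)/3) + 4 = 60*I*sqrt(51) + 4 = 4 + 60*I*sqrt(51)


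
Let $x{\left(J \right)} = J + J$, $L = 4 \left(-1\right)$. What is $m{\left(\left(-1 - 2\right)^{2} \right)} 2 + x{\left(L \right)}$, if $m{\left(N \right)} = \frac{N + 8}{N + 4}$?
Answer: $- \frac{70}{13} \approx -5.3846$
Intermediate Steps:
$L = -4$
$x{\left(J \right)} = 2 J$
$m{\left(N \right)} = \frac{8 + N}{4 + N}$
$m{\left(\left(-1 - 2\right)^{2} \right)} 2 + x{\left(L \right)} = \frac{8 + \left(-1 - 2\right)^{2}}{4 + \left(-1 - 2\right)^{2}} \cdot 2 + 2 \left(-4\right) = \frac{8 + \left(-3\right)^{2}}{4 + \left(-3\right)^{2}} \cdot 2 - 8 = \frac{8 + 9}{4 + 9} \cdot 2 - 8 = \frac{1}{13} \cdot 17 \cdot 2 - 8 = \frac{17}{13} \cdot 2 - 8 = \frac{34}{13} - 8 = - \frac{70}{13}$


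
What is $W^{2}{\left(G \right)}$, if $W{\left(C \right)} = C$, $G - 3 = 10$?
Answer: $169$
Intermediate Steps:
$G = 13$ ($G = 3 + 10 = 13$)
$W^{2}{\left(G \right)} = 13^{2} = 169$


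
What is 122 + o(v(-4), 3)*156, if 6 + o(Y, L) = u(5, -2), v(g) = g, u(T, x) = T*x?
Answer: -2374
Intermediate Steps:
o(Y, L) = -16 (o(Y, L) = -6 + 5*(-2) = -6 - 10 = -16)
122 + o(v(-4), 3)*156 = 122 - 16*156 = 122 - 2496 = -2374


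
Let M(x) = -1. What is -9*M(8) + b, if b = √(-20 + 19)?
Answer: 9 + I ≈ 9.0 + 1.0*I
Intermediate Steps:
b = I (b = √(-1) = I ≈ 1.0*I)
-9*M(8) + b = -9*(-1) + I = 9 + I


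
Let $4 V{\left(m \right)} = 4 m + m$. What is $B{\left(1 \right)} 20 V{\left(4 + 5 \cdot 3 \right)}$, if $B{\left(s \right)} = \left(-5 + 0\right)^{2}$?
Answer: $11875$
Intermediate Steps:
$B{\left(s \right)} = 25$ ($B{\left(s \right)} = \left(-5\right)^{2} = 25$)
$V{\left(m \right)} = \frac{5 m}{4}$ ($V{\left(m \right)} = \frac{4 m + m}{4} = \frac{5 m}{4}$)
$B{\left(1 \right)} 20 V{\left(4 + 5 \cdot 3 \right)} = 25 \cdot 20 \frac{5 \left(4 + 5 \cdot 3\right)}{4} = 500 \frac{5 \left(4 + 15\right)}{4} = 500 \cdot \frac{5}{4} \cdot 19 = 500 \cdot \frac{95}{4} = 11875$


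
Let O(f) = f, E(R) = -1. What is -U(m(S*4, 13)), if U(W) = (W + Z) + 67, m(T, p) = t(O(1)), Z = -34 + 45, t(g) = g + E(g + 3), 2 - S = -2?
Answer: -78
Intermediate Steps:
S = 4 (S = 2 - 1*(-2) = 2 + 2 = 4)
t(g) = -1 + g (t(g) = g - 1 = -1 + g)
Z = 11
m(T, p) = 0 (m(T, p) = -1 + 1 = 0)
U(W) = 78 + W (U(W) = (W + 11) + 67 = (11 + W) + 67 = 78 + W)
-U(m(S*4, 13)) = -(78 + 0) = -1*78 = -78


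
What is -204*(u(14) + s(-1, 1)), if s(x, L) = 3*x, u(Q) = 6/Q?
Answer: 3672/7 ≈ 524.57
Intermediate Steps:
-204*(u(14) + s(-1, 1)) = -204*(6/14 + 3*(-1)) = -204*(6*(1/14) - 3) = -204*(3/7 - 3) = -204*(-18/7) = 3672/7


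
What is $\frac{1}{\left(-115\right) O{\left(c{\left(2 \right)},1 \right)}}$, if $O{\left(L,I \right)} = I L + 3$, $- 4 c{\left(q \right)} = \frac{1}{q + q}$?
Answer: $- \frac{16}{5405} \approx -0.0029602$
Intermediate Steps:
$c{\left(q \right)} = - \frac{1}{8 q}$ ($c{\left(q \right)} = - \frac{1}{4 \left(q + q\right)} = - \frac{1}{4 \cdot 2 q} = - \frac{\frac{1}{2} \frac{1}{q}}{4} = - \frac{1}{8 q}$)
$O{\left(L,I \right)} = 3 + I L$
$\frac{1}{\left(-115\right) O{\left(c{\left(2 \right)},1 \right)}} = \frac{1}{\left(-115\right) \left(3 + 1 \left(- \frac{1}{8 \cdot 2}\right)\right)} = \frac{1}{\left(-115\right) \left(3 + 1 \left(\left(- \frac{1}{8}\right) \frac{1}{2}\right)\right)} = \frac{1}{\left(-115\right) \left(3 + 1 \left(- \frac{1}{16}\right)\right)} = \frac{1}{\left(-115\right) \left(3 - \frac{1}{16}\right)} = \frac{1}{\left(-115\right) \frac{47}{16}} = \frac{1}{- \frac{5405}{16}} = - \frac{16}{5405}$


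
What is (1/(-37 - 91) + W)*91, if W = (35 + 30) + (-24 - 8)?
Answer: 384293/128 ≈ 3002.3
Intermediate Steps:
W = 33 (W = 65 - 32 = 33)
(1/(-37 - 91) + W)*91 = (1/(-37 - 91) + 33)*91 = (1/(-128) + 33)*91 = (-1/128 + 33)*91 = (4223/128)*91 = 384293/128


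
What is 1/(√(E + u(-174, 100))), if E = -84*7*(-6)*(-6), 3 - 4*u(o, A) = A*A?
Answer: -2*I*√94669/94669 ≈ -0.0065002*I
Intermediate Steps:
u(o, A) = ¾ - A²/4 (u(o, A) = ¾ - A*A/4 = ¾ - A²/4)
E = -21168 (E = -(-3528)*(-6) = -84*252 = -21168)
1/(√(E + u(-174, 100))) = 1/(√(-21168 + (¾ - ¼*100²))) = 1/(√(-21168 + (¾ - ¼*10000))) = 1/(√(-21168 + (¾ - 2500))) = 1/(√(-21168 - 9997/4)) = 1/(√(-94669/4)) = 1/(I*√94669/2) = -2*I*√94669/94669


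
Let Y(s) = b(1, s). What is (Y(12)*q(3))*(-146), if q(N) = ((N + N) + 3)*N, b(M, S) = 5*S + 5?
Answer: -256230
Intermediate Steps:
b(M, S) = 5 + 5*S
Y(s) = 5 + 5*s
q(N) = N*(3 + 2*N) (q(N) = (2*N + 3)*N = (3 + 2*N)*N = N*(3 + 2*N))
(Y(12)*q(3))*(-146) = ((5 + 5*12)*(3*(3 + 2*3)))*(-146) = ((5 + 60)*(3*(3 + 6)))*(-146) = (65*(3*9))*(-146) = (65*27)*(-146) = 1755*(-146) = -256230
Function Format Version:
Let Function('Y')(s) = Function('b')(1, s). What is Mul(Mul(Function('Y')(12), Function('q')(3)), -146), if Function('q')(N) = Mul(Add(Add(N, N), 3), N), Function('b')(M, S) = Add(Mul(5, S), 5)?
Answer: -256230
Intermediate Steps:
Function('b')(M, S) = Add(5, Mul(5, S))
Function('Y')(s) = Add(5, Mul(5, s))
Function('q')(N) = Mul(N, Add(3, Mul(2, N))) (Function('q')(N) = Mul(Add(Mul(2, N), 3), N) = Mul(Add(3, Mul(2, N)), N) = Mul(N, Add(3, Mul(2, N))))
Mul(Mul(Function('Y')(12), Function('q')(3)), -146) = Mul(Mul(Add(5, Mul(5, 12)), Mul(3, Add(3, Mul(2, 3)))), -146) = Mul(Mul(Add(5, 60), Mul(3, Add(3, 6))), -146) = Mul(Mul(65, Mul(3, 9)), -146) = Mul(Mul(65, 27), -146) = Mul(1755, -146) = -256230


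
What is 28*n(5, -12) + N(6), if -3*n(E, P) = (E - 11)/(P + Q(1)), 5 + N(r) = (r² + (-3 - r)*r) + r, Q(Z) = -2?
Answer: -21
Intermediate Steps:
N(r) = -5 + r + r² + r*(-3 - r) (N(r) = -5 + ((r² + (-3 - r)*r) + r) = -5 + ((r² + r*(-3 - r)) + r) = -5 + (r + r² + r*(-3 - r)) = -5 + r + r² + r*(-3 - r))
n(E, P) = -(-11 + E)/(3*(-2 + P)) (n(E, P) = -(E - 11)/(3*(P - 2)) = -(-11 + E)/(3*(-2 + P)))
28*n(5, -12) + N(6) = 28*((11 - 1*5)/(3*(-2 - 12))) + (-5 - 2*6) = 28*((⅓)*(11 - 5)/(-14)) + (-5 - 12) = 28*((⅓)*(-1/14)*6) - 17 = 28*(-⅐) - 17 = -4 - 17 = -21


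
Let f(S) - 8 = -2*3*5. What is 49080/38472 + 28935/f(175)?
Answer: -46337815/35266 ≈ -1314.0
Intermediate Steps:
f(S) = -22 (f(S) = 8 - 2*3*5 = 8 - 6*5 = 8 - 30 = -22)
49080/38472 + 28935/f(175) = 49080/38472 + 28935/(-22) = 49080*(1/38472) + 28935*(-1/22) = 2045/1603 - 28935/22 = -46337815/35266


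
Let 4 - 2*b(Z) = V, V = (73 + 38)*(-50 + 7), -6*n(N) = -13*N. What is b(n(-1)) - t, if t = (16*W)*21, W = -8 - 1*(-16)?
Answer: -599/2 ≈ -299.50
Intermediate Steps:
W = 8 (W = -8 + 16 = 8)
n(N) = 13*N/6 (n(N) = -(-13)*N/6 = 13*N/6)
V = -4773 (V = 111*(-43) = -4773)
t = 2688 (t = (16*8)*21 = 128*21 = 2688)
b(Z) = 4777/2 (b(Z) = 2 - 1/2*(-4773) = 2 + 4773/2 = 4777/2)
b(n(-1)) - t = 4777/2 - 1*2688 = 4777/2 - 2688 = -599/2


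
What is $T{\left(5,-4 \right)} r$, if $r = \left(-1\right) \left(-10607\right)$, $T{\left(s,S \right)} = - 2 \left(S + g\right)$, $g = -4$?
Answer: $169712$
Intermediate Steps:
$T{\left(s,S \right)} = 8 - 2 S$ ($T{\left(s,S \right)} = - 2 \left(S - 4\right) = - 2 \left(-4 + S\right) = 8 - 2 S$)
$r = 10607$
$T{\left(5,-4 \right)} r = \left(8 - -8\right) 10607 = \left(8 + 8\right) 10607 = 16 \cdot 10607 = 169712$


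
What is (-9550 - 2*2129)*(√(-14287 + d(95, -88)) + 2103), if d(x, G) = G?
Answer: -29038224 - 345200*I*√23 ≈ -2.9038e+7 - 1.6555e+6*I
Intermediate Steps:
(-9550 - 2*2129)*(√(-14287 + d(95, -88)) + 2103) = (-9550 - 2*2129)*(√(-14287 - 88) + 2103) = (-9550 - 4258)*(√(-14375) + 2103) = -13808*(25*I*√23 + 2103) = -13808*(2103 + 25*I*√23) = -29038224 - 345200*I*√23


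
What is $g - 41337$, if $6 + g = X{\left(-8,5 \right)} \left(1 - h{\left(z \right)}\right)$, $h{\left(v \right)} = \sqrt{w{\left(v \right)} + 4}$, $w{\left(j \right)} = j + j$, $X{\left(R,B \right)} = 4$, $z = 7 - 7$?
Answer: $-41347$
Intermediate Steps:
$z = 0$
$w{\left(j \right)} = 2 j$
$h{\left(v \right)} = \sqrt{4 + 2 v}$ ($h{\left(v \right)} = \sqrt{2 v + 4} = \sqrt{4 + 2 v}$)
$g = -10$ ($g = -6 + 4 \left(1 - \sqrt{4 + 2 \cdot 0}\right) = -6 + 4 \left(1 - \sqrt{4 + 0}\right) = -6 + 4 \left(1 - \sqrt{4}\right) = -6 + 4 \left(1 - 2\right) = -6 + 4 \left(-1\right) = -6 - 4 = -10$)
$g - 41337 = -10 - 41337 = -41347$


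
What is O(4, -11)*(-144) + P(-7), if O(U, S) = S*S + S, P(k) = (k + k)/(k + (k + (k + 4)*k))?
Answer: -15842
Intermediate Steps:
P(k) = 2*k/(2*k + k*(4 + k)) (P(k) = (2*k)/(k + (k + (4 + k)*k)) = (2*k)/(k + (k + k*(4 + k))) = (2*k)/(2*k + k*(4 + k)) = 2*k/(2*k + k*(4 + k)))
O(U, S) = S + S² (O(U, S) = S² + S = S + S²)
O(4, -11)*(-144) + P(-7) = -11*(1 - 11)*(-144) + 2/(6 - 7) = -11*(-10)*(-144) + 2/(-1) = 110*(-144) + 2*(-1) = -15840 - 2 = -15842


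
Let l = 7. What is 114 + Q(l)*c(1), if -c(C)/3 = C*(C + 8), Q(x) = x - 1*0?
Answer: -75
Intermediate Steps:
Q(x) = x (Q(x) = x + 0 = x)
c(C) = -3*C*(8 + C) (c(C) = -3*C*(C + 8) = -3*C*(8 + C))
114 + Q(l)*c(1) = 114 + 7*(-3*1*(8 + 1)) = 114 + 7*(-3*1*9) = 114 + 7*(-27) = 114 - 189 = -75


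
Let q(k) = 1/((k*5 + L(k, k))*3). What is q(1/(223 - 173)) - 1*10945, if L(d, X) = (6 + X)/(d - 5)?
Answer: -30219975/2761 ≈ -10945.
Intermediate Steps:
L(d, X) = (6 + X)/(-5 + d)
q(k) = 1/(15*k + 3*(6 + k)/(-5 + k)) (q(k) = 1/((k*5 + (6 + k)/(-5 + k))*3) = 1/((5*k + (6 + k)/(-5 + k))*3) = 1/(15*k + 3*(6 + k)/(-5 + k)))
q(1/(223 - 173)) - 1*10945 = (-5 + 1/(223 - 173))/(3*(6 - 24/(223 - 173) + 5*(1/(223 - 173))**2)) - 1*10945 = (-5 + 1/50)/(3*(6 - 24/50 + 5*(1/50)**2)) - 10945 = (-5 + 1/50)/(3*(6 - 24*1/50 + 5*(1/50)**2)) - 10945 = (1/3)*(-249/50)/(6 - 12/25 + 5*(1/2500)) - 10945 = (1/3)*(-249/50)/(6 - 12/25 + 1/500) - 10945 = (1/3)*(-249/50)/(2761/500) - 10945 = (1/3)*(500/2761)*(-249/50) - 10945 = -830/2761 - 10945 = -30219975/2761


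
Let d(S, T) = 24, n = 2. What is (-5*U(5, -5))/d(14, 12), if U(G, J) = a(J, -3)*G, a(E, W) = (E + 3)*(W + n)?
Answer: -25/12 ≈ -2.0833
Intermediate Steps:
a(E, W) = (2 + W)*(3 + E) (a(E, W) = (E + 3)*(W + 2) = (3 + E)*(2 + W) = (2 + W)*(3 + E))
U(G, J) = G*(-3 - J) (U(G, J) = (6 + 2*J + 3*(-3) + J*(-3))*G = (6 + 2*J - 9 - 3*J)*G = (-3 - J)*G = G*(-3 - J))
(-5*U(5, -5))/d(14, 12) = -25*(-3 - 1*(-5))/24 = -25*(-3 + 5)*(1/24) = -25*2*(1/24) = -5*10*(1/24) = -50*1/24 = -25/12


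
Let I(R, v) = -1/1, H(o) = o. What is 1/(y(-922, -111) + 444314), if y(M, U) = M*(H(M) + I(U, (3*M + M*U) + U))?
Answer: 1/1295320 ≈ 7.7201e-7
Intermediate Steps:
I(R, v) = -1 (I(R, v) = 1*(-1) = -1)
y(M, U) = M*(-1 + M) (y(M, U) = M*(M - 1) = M*(-1 + M))
1/(y(-922, -111) + 444314) = 1/(-922*(-1 - 922) + 444314) = 1/(-922*(-923) + 444314) = 1/(851006 + 444314) = 1/1295320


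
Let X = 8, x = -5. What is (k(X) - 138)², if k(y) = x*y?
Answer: 31684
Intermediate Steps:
k(y) = -5*y
(k(X) - 138)² = (-5*8 - 138)² = (-40 - 138)² = (-178)² = 31684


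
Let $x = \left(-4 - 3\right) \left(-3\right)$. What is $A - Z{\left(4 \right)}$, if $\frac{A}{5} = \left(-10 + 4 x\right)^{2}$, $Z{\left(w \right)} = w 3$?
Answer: $27368$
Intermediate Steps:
$x = 21$ ($x = \left(-4 - 3\right) \left(-3\right) = \left(-7\right) \left(-3\right) = 21$)
$Z{\left(w \right)} = 3 w$
$A = 27380$ ($A = 5 \left(-10 + 4 \cdot 21\right)^{2} = 5 \left(-10 + 84\right)^{2} = 5 \cdot 74^{2} = 5 \cdot 5476 = 27380$)
$A - Z{\left(4 \right)} = 27380 - 3 \cdot 4 = 27380 - 12 = 27368$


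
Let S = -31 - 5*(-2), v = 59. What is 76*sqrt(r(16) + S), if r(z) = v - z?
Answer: 76*sqrt(22) ≈ 356.47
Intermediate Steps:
r(z) = 59 - z
S = -21 (S = -31 + 10 = -21)
76*sqrt(r(16) + S) = 76*sqrt((59 - 1*16) - 21) = 76*sqrt((59 - 16) - 21) = 76*sqrt(43 - 21) = 76*sqrt(22)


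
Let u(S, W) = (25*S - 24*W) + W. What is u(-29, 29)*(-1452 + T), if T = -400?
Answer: 2577984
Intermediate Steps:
u(S, W) = -23*W + 25*S (u(S, W) = (-24*W + 25*S) + W = -23*W + 25*S)
u(-29, 29)*(-1452 + T) = (-23*29 + 25*(-29))*(-1452 - 400) = (-667 - 725)*(-1852) = -1392*(-1852) = 2577984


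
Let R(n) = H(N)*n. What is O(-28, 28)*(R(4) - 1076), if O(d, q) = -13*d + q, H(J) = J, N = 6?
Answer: -412384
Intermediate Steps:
R(n) = 6*n
O(d, q) = q - 13*d
O(-28, 28)*(R(4) - 1076) = (28 - 13*(-28))*(6*4 - 1076) = (28 + 364)*(24 - 1076) = 392*(-1052) = -412384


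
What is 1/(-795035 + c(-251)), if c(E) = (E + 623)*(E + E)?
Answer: -1/981779 ≈ -1.0186e-6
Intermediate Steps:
c(E) = 2*E*(623 + E) (c(E) = (623 + E)*(2*E) = 2*E*(623 + E))
1/(-795035 + c(-251)) = 1/(-795035 + 2*(-251)*(623 - 251)) = 1/(-795035 + 2*(-251)*372) = 1/(-795035 - 186744) = 1/(-981779) = -1/981779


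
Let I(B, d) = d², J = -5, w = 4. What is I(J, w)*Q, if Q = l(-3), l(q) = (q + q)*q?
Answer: 288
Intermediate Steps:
l(q) = 2*q² (l(q) = (2*q)*q = 2*q²)
Q = 18 (Q = 2*(-3)² = 2*9 = 18)
I(J, w)*Q = 4²*18 = 16*18 = 288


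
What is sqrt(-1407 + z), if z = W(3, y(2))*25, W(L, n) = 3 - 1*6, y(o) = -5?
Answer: I*sqrt(1482) ≈ 38.497*I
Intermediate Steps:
W(L, n) = -3 (W(L, n) = 3 - 6 = -3)
z = -75 (z = -3*25 = -75)
sqrt(-1407 + z) = sqrt(-1407 - 75) = sqrt(-1482) = I*sqrt(1482)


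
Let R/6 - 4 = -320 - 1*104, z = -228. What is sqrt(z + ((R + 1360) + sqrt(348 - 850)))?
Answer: sqrt(-1388 + I*sqrt(502)) ≈ 0.3007 + 37.257*I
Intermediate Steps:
R = -2520 (R = 24 + 6*(-320 - 1*104) = 24 + 6*(-320 - 104) = 24 + 6*(-424) = 24 - 2544 = -2520)
sqrt(z + ((R + 1360) + sqrt(348 - 850))) = sqrt(-228 + ((-2520 + 1360) + sqrt(348 - 850))) = sqrt(-228 + (-1160 + sqrt(-502))) = sqrt(-228 + (-1160 + I*sqrt(502))) = sqrt(-1388 + I*sqrt(502))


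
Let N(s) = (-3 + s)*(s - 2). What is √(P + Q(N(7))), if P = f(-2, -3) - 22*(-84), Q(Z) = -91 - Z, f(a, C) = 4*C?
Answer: 5*√69 ≈ 41.533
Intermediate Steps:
N(s) = (-3 + s)*(-2 + s)
P = 1836 (P = 4*(-3) - 22*(-84) = -12 + 1848 = 1836)
√(P + Q(N(7))) = √(1836 + (-91 - (6 + 7² - 5*7))) = √(1836 + (-91 - (6 + 49 - 35))) = √(1836 + (-91 - 1*20)) = √(1836 + (-91 - 20)) = √(1836 - 111) = √1725 = 5*√69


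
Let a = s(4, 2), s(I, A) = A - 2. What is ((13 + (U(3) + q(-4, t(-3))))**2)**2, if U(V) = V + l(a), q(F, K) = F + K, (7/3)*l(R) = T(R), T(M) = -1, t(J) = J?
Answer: 12960000/2401 ≈ 5397.8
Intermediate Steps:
s(I, A) = -2 + A
a = 0 (a = -2 + 2 = 0)
l(R) = -3/7 (l(R) = (3/7)*(-1) = -3/7)
U(V) = -3/7 + V (U(V) = V - 3/7 = -3/7 + V)
((13 + (U(3) + q(-4, t(-3))))**2)**2 = ((13 + ((-3/7 + 3) + (-4 - 3)))**2)**2 = ((13 + (18/7 - 7))**2)**2 = ((13 - 31/7)**2)**2 = ((60/7)**2)**2 = (3600/49)**2 = 12960000/2401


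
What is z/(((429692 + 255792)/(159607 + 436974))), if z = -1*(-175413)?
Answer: 104648062953/685484 ≈ 1.5266e+5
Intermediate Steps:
z = 175413
z/(((429692 + 255792)/(159607 + 436974))) = 175413/(((429692 + 255792)/(159607 + 436974))) = 175413/((685484/596581)) = 175413/((685484*(1/596581))) = 175413/(685484/596581) = 175413*(596581/685484) = 104648062953/685484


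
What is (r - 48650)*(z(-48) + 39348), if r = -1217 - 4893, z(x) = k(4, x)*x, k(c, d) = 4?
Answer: -2144182560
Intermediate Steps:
z(x) = 4*x
r = -6110
(r - 48650)*(z(-48) + 39348) = (-6110 - 48650)*(4*(-48) + 39348) = -54760*(-192 + 39348) = -54760*39156 = -2144182560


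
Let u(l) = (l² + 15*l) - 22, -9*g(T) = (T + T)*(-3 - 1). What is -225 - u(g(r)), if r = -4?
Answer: -13147/81 ≈ -162.31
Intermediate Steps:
g(T) = 8*T/9 (g(T) = -(T + T)*(-3 - 1)/9 = -2*T*(-4)/9 = -(-8)*T/9 = 8*T/9)
u(l) = -22 + l² + 15*l
-225 - u(g(r)) = -225 - (-22 + ((8/9)*(-4))² + 15*((8/9)*(-4))) = -225 - (-22 + (-32/9)² + 15*(-32/9)) = -225 - (-22 + 1024/81 - 160/3) = -225 - 1*(-5078/81) = -225 + 5078/81 = -13147/81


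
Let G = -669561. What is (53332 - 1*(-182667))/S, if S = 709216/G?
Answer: -158015726439/709216 ≈ -2.2280e+5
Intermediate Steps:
S = -709216/669561 (S = 709216/(-669561) = 709216*(-1/669561) = -709216/669561 ≈ -1.0592)
(53332 - 1*(-182667))/S = (53332 - 1*(-182667))/(-709216/669561) = (53332 + 182667)*(-669561/709216) = 235999*(-669561/709216) = -158015726439/709216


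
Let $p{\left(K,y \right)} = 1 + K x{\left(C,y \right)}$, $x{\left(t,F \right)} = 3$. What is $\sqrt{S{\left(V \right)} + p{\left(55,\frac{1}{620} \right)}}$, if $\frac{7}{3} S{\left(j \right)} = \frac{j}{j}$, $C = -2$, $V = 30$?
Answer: $\frac{\sqrt{8155}}{7} \approx 12.901$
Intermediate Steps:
$S{\left(j \right)} = \frac{3}{7}$ ($S{\left(j \right)} = \frac{3 \frac{j}{j}}{7} = \frac{3}{7} \cdot 1 = \frac{3}{7}$)
$p{\left(K,y \right)} = 1 + 3 K$ ($p{\left(K,y \right)} = 1 + K 3 = 1 + 3 K$)
$\sqrt{S{\left(V \right)} + p{\left(55,\frac{1}{620} \right)}} = \sqrt{\frac{3}{7} + \left(1 + 3 \cdot 55\right)} = \sqrt{\frac{3}{7} + \left(1 + 165\right)} = \sqrt{\frac{3}{7} + 166} = \sqrt{\frac{1165}{7}} = \frac{\sqrt{8155}}{7}$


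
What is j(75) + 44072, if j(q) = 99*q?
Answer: 51497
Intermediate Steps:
j(75) + 44072 = 99*75 + 44072 = 7425 + 44072 = 51497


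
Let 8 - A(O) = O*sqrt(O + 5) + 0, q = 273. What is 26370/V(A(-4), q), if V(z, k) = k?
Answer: 8790/91 ≈ 96.593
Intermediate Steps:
A(O) = 8 - O*sqrt(5 + O) (A(O) = 8 - (O*sqrt(O + 5) + 0) = 8 - (O*sqrt(5 + O) + 0) = 8 - O*sqrt(5 + O))
26370/V(A(-4), q) = 26370/273 = 26370*(1/273) = 8790/91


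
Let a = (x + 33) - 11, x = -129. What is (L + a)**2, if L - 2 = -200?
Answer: 93025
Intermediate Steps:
L = -198 (L = 2 - 200 = -198)
a = -107 (a = (-129 + 33) - 11 = -96 - 11 = -107)
(L + a)**2 = (-198 - 107)**2 = (-305)**2 = 93025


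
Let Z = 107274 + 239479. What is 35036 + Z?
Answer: 381789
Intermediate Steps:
Z = 346753
35036 + Z = 35036 + 346753 = 381789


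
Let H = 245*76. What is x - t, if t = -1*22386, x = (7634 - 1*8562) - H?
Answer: 2838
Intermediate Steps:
H = 18620
x = -19548 (x = (7634 - 1*8562) - 1*18620 = (7634 - 8562) - 18620 = -928 - 18620 = -19548)
t = -22386
x - t = -19548 - 1*(-22386) = -19548 + 22386 = 2838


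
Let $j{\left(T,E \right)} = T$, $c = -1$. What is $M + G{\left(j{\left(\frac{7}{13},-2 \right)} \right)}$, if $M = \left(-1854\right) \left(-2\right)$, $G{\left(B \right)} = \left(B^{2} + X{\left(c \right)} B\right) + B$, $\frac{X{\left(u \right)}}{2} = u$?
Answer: $\frac{626610}{169} \approx 3707.8$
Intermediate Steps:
$X{\left(u \right)} = 2 u$
$G{\left(B \right)} = B^{2} - B$ ($G{\left(B \right)} = \left(B^{2} + 2 \left(-1\right) B\right) + B = \left(B^{2} - 2 B\right) + B = B^{2} - B$)
$M = 3708$
$M + G{\left(j{\left(\frac{7}{13},-2 \right)} \right)} = 3708 + \frac{7}{13} \left(-1 + \frac{7}{13}\right) = 3708 + 7 \cdot \frac{1}{13} \left(-1 + 7 \cdot \frac{1}{13}\right) = 3708 + \frac{7 \left(-1 + \frac{7}{13}\right)}{13} = 3708 + \frac{7}{13} \left(- \frac{6}{13}\right) = 3708 - \frac{42}{169} = \frac{626610}{169}$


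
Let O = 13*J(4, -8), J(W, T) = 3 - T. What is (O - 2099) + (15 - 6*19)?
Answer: -2055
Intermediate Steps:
O = 143 (O = 13*(3 - 1*(-8)) = 13*(3 + 8) = 13*11 = 143)
(O - 2099) + (15 - 6*19) = (143 - 2099) + (15 - 6*19) = -1956 + (15 - 114) = -1956 - 99 = -2055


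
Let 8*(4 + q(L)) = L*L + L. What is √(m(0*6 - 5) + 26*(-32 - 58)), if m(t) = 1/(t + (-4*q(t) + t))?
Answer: I*√9361/2 ≈ 48.376*I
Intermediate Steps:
q(L) = -4 + L/8 + L²/8 (q(L) = -4 + (L*L + L)/8 = -4 + (L² + L)/8 = -4 + (L + L²)/8 = -4 + (L/8 + L²/8) = -4 + L/8 + L²/8)
m(t) = 1/(16 - t²/2 + 3*t/2) (m(t) = 1/(t + (-4*(-4 + t/8 + t²/8) + t)) = 1/(t + ((16 - t/2 - t²/2) + t)) = 1/(t + (16 + t/2 - t²/2)) = 1/(16 - t²/2 + 3*t/2))
√(m(0*6 - 5) + 26*(-32 - 58)) = √(2/(32 - (0*6 - 5)² + 3*(0*6 - 5)) + 26*(-32 - 58)) = √(2/(32 - (0 - 5)² + 3*(0 - 5)) + 26*(-90)) = √(2/(32 - 1*(-5)² + 3*(-5)) - 2340) = √(2/(32 - 1*25 - 15) - 2340) = √(2/(32 - 25 - 15) - 2340) = √(2/(-8) - 2340) = √(2*(-⅛) - 2340) = √(-¼ - 2340) = √(-9361/4) = I*√9361/2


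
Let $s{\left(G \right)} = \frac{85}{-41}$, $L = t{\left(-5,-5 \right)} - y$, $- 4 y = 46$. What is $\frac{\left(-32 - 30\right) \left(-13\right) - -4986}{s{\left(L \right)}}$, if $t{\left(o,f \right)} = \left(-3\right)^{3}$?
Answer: $- \frac{237472}{85} \approx -2793.8$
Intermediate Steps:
$t{\left(o,f \right)} = -27$
$y = - \frac{23}{2}$ ($y = \left(- \frac{1}{4}\right) 46 = - \frac{23}{2} \approx -11.5$)
$L = - \frac{31}{2}$ ($L = -27 - - \frac{23}{2} = -27 + \frac{23}{2} = - \frac{31}{2} \approx -15.5$)
$s{\left(G \right)} = - \frac{85}{41}$ ($s{\left(G \right)} = 85 \left(- \frac{1}{41}\right) = - \frac{85}{41}$)
$\frac{\left(-32 - 30\right) \left(-13\right) - -4986}{s{\left(L \right)}} = \frac{\left(-32 - 30\right) \left(-13\right) - -4986}{- \frac{85}{41}} = \left(\left(-62\right) \left(-13\right) + 4986\right) \left(- \frac{41}{85}\right) = \left(806 + 4986\right) \left(- \frac{41}{85}\right) = 5792 \left(- \frac{41}{85}\right) = - \frac{237472}{85}$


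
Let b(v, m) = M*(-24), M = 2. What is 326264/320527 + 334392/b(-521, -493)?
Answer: -4465250163/641054 ≈ -6965.5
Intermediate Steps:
b(v, m) = -48 (b(v, m) = 2*(-24) = -48)
326264/320527 + 334392/b(-521, -493) = 326264/320527 + 334392/(-48) = 326264*(1/320527) + 334392*(-1/48) = 326264/320527 - 13933/2 = -4465250163/641054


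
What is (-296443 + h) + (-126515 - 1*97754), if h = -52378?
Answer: -573090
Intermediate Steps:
(-296443 + h) + (-126515 - 1*97754) = (-296443 - 52378) + (-126515 - 1*97754) = -348821 + (-126515 - 97754) = -348821 - 224269 = -573090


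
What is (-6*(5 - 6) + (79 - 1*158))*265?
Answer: -19345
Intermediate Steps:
(-6*(5 - 6) + (79 - 1*158))*265 = (-6*(-1) + (79 - 158))*265 = (6 - 79)*265 = -73*265 = -19345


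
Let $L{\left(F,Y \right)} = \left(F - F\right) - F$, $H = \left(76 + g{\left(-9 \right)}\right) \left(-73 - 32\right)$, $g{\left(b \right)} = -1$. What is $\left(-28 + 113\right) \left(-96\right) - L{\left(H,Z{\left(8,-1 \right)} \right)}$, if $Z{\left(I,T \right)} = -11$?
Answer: $-16035$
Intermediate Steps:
$H = -7875$ ($H = \left(76 - 1\right) \left(-73 - 32\right) = 75 \left(-105\right) = -7875$)
$L{\left(F,Y \right)} = - F$ ($L{\left(F,Y \right)} = 0 - F = - F$)
$\left(-28 + 113\right) \left(-96\right) - L{\left(H,Z{\left(8,-1 \right)} \right)} = \left(-28 + 113\right) \left(-96\right) - \left(-1\right) \left(-7875\right) = 85 \left(-96\right) - 7875 = -8160 - 7875 = -16035$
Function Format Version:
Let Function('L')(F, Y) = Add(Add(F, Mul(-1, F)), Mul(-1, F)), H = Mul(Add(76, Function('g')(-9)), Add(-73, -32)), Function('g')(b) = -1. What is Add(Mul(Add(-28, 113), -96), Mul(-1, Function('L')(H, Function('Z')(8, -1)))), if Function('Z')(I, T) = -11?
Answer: -16035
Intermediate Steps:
H = -7875 (H = Mul(Add(76, -1), Add(-73, -32)) = Mul(75, -105) = -7875)
Function('L')(F, Y) = Mul(-1, F) (Function('L')(F, Y) = Add(0, Mul(-1, F)) = Mul(-1, F))
Add(Mul(Add(-28, 113), -96), Mul(-1, Function('L')(H, Function('Z')(8, -1)))) = Add(Mul(Add(-28, 113), -96), Mul(-1, Mul(-1, -7875))) = Add(Mul(85, -96), Mul(-1, 7875)) = Add(-8160, -7875) = -16035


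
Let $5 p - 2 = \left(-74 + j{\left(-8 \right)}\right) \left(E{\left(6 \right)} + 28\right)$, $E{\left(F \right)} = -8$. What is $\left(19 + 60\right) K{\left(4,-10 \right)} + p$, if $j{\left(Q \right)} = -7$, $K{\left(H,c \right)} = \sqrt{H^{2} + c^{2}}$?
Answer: $- \frac{1618}{5} + 158 \sqrt{29} \approx 527.26$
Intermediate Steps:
$p = - \frac{1618}{5}$ ($p = \frac{2}{5} + \frac{\left(-74 - 7\right) \left(-8 + 28\right)}{5} = \frac{2}{5} + \frac{\left(-81\right) 20}{5} = \frac{2}{5} + \frac{1}{5} \left(-1620\right) = \frac{2}{5} - 324 = - \frac{1618}{5} \approx -323.6$)
$\left(19 + 60\right) K{\left(4,-10 \right)} + p = \left(19 + 60\right) \sqrt{4^{2} + \left(-10\right)^{2}} - \frac{1618}{5} = 79 \sqrt{16 + 100} - \frac{1618}{5} = 79 \sqrt{116} - \frac{1618}{5} = 79 \cdot 2 \sqrt{29} - \frac{1618}{5} = 158 \sqrt{29} - \frac{1618}{5} = - \frac{1618}{5} + 158 \sqrt{29}$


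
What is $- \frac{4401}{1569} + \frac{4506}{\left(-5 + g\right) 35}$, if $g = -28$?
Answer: $- \frac{1350341}{201355} \approx -6.7063$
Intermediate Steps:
$- \frac{4401}{1569} + \frac{4506}{\left(-5 + g\right) 35} = - \frac{4401}{1569} + \frac{4506}{\left(-5 - 28\right) 35} = \left(-4401\right) \frac{1}{1569} + \frac{4506}{\left(-33\right) 35} = - \frac{1467}{523} + \frac{4506}{-1155} = - \frac{1467}{523} + 4506 \left(- \frac{1}{1155}\right) = - \frac{1467}{523} - \frac{1502}{385} = - \frac{1350341}{201355}$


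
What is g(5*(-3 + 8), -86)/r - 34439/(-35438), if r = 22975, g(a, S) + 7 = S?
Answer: 787940291/814188050 ≈ 0.96776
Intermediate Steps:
g(a, S) = -7 + S
g(5*(-3 + 8), -86)/r - 34439/(-35438) = (-7 - 86)/22975 - 34439/(-35438) = -93*1/22975 - 34439*(-1/35438) = -93/22975 + 34439/35438 = 787940291/814188050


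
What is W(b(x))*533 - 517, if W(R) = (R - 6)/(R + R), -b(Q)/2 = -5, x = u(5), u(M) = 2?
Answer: -2052/5 ≈ -410.40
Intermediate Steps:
x = 2
b(Q) = 10 (b(Q) = -2*(-5) = 10)
W(R) = (-6 + R)/(2*R) (W(R) = (-6 + R)/((2*R)) = (-6 + R)*(1/(2*R)) = (-6 + R)/(2*R))
W(b(x))*533 - 517 = ((½)*(-6 + 10)/10)*533 - 517 = ((½)*(⅒)*4)*533 - 517 = (⅕)*533 - 517 = 533/5 - 517 = -2052/5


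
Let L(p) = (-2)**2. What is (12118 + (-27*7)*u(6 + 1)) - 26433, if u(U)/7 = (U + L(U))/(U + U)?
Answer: -30709/2 ≈ -15355.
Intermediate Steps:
L(p) = 4
u(U) = 7*(4 + U)/(2*U) (u(U) = 7*((U + 4)/(U + U)) = 7*((4 + U)/((2*U))) = 7*((4 + U)*(1/(2*U))) = 7*((4 + U)/(2*U)) = 7*(4 + U)/(2*U))
(12118 + (-27*7)*u(6 + 1)) - 26433 = (12118 + (-27*7)*(7/2 + 14/(6 + 1))) - 26433 = (12118 - 189*(7/2 + 14/7)) - 26433 = (12118 - 189*(7/2 + 14*(1/7))) - 26433 = (12118 - 189*(7/2 + 2)) - 26433 = (12118 - 189*11/2) - 26433 = (12118 - 2079/2) - 26433 = 22157/2 - 26433 = -30709/2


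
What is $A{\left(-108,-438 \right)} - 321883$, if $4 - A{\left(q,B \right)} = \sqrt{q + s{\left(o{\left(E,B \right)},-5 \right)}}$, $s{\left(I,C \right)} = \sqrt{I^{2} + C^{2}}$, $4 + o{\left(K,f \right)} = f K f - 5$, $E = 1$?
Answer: $-321879 - \sqrt{-108 + 5 \sqrt{1472026690}} \approx -3.2232 \cdot 10^{5}$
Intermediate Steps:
$o{\left(K,f \right)} = -9 + K f^{2}$ ($o{\left(K,f \right)} = -4 + \left(f K f - 5\right) = -4 + \left(K f f - 5\right) = -4 + \left(K f^{2} - 5\right) = -4 + \left(-5 + K f^{2}\right) = -9 + K f^{2}$)
$s{\left(I,C \right)} = \sqrt{C^{2} + I^{2}}$
$A{\left(q,B \right)} = 4 - \sqrt{q + \sqrt{25 + \left(-9 + B^{2}\right)^{2}}}$ ($A{\left(q,B \right)} = 4 - \sqrt{q + \sqrt{\left(-5\right)^{2} + \left(-9 + 1 B^{2}\right)^{2}}} = 4 - \sqrt{q + \sqrt{25 + \left(-9 + B^{2}\right)^{2}}}$)
$A{\left(-108,-438 \right)} - 321883 = \left(4 - \sqrt{-108 + \sqrt{25 + \left(-9 + \left(-438\right)^{2}\right)^{2}}}\right) - 321883 = \left(4 - \sqrt{-108 + \sqrt{25 + \left(-9 + 191844\right)^{2}}}\right) - 321883 = \left(4 - \sqrt{-108 + \sqrt{25 + 191835^{2}}}\right) - 321883 = \left(4 - \sqrt{-108 + \sqrt{25 + 36800667225}}\right) - 321883 = \left(4 - \sqrt{-108 + \sqrt{36800667250}}\right) - 321883 = \left(4 - \sqrt{-108 + 5 \sqrt{1472026690}}\right) - 321883 = -321879 - \sqrt{-108 + 5 \sqrt{1472026690}}$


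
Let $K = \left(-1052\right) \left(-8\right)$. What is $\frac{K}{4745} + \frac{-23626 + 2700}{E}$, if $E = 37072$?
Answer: $\frac{106352041}{87953320} \approx 1.2092$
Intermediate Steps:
$K = 8416$
$\frac{K}{4745} + \frac{-23626 + 2700}{E} = \frac{8416}{4745} + \frac{-23626 + 2700}{37072} = 8416 \cdot \frac{1}{4745} - \frac{10463}{18536} = \frac{8416}{4745} - \frac{10463}{18536} = \frac{106352041}{87953320}$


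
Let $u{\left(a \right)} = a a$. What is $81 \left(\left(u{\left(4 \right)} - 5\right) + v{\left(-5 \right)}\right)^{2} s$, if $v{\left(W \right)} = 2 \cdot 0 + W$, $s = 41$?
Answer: $119556$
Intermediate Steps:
$v{\left(W \right)} = W$ ($v{\left(W \right)} = 0 + W = W$)
$u{\left(a \right)} = a^{2}$
$81 \left(\left(u{\left(4 \right)} - 5\right) + v{\left(-5 \right)}\right)^{2} s = 81 \left(\left(4^{2} - 5\right) - 5\right)^{2} \cdot 41 = 81 \left(\left(16 - 5\right) - 5\right)^{2} \cdot 41 = 81 \left(11 - 5\right)^{2} \cdot 41 = 81 \cdot 6^{2} \cdot 41 = 81 \cdot 36 \cdot 41 = 2916 \cdot 41 = 119556$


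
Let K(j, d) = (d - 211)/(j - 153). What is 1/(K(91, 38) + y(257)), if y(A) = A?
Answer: 62/16107 ≈ 0.0038493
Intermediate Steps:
K(j, d) = (-211 + d)/(-153 + j)
1/(K(91, 38) + y(257)) = 1/((-211 + 38)/(-153 + 91) + 257) = 1/(-173/(-62) + 257) = 1/(-1/62*(-173) + 257) = 1/(173/62 + 257) = 1/(16107/62) = 62/16107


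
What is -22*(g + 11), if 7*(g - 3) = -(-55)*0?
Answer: -308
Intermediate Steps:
g = 3 (g = 3 + (-(-55)*0)/7 = 3 + (-11*0)/7 = 3 + (⅐)*0 = 3 + 0 = 3)
-22*(g + 11) = -22*(3 + 11) = -22*14 = -308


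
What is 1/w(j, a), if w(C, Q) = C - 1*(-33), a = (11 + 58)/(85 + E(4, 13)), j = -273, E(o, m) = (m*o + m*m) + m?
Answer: -1/240 ≈ -0.0041667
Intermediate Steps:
E(o, m) = m + m**2 + m*o (E(o, m) = (m*o + m**2) + m = (m**2 + m*o) + m = m + m**2 + m*o)
a = 69/319 (a = (11 + 58)/(85 + 13*(1 + 13 + 4)) = 69/(85 + 13*18) = 69/(85 + 234) = 69/319 ≈ 0.21630)
w(C, Q) = 33 + C (w(C, Q) = C + 33 = 33 + C)
1/w(j, a) = 1/(33 - 273) = 1/(-240) = -1/240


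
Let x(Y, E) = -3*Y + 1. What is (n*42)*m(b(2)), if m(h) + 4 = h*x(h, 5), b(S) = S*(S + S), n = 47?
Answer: -371112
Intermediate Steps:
x(Y, E) = 1 - 3*Y
b(S) = 2*S**2 (b(S) = S*(2*S) = 2*S**2)
m(h) = -4 + h*(1 - 3*h)
(n*42)*m(b(2)) = (47*42)*(-4 + 2*2**2 - 3*(2*2**2)**2) = 1974*(-4 + 2*4 - 3*(2*4)**2) = 1974*(-4 + 8 - 3*8**2) = 1974*(-4 + 8 - 3*64) = 1974*(-4 + 8 - 192) = 1974*(-188) = -371112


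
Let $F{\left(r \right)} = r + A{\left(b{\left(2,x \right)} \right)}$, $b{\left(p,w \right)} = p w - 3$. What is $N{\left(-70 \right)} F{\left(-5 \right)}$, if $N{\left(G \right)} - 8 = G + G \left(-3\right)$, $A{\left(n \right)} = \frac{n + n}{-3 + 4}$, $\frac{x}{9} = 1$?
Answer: $3700$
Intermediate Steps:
$x = 9$ ($x = 9 \cdot 1 = 9$)
$b{\left(p,w \right)} = -3 + p w$
$A{\left(n \right)} = 2 n$ ($A{\left(n \right)} = \frac{2 n}{1} = 2 n 1 = 2 n$)
$F{\left(r \right)} = 30 + r$ ($F{\left(r \right)} = r + 2 \left(-3 + 2 \cdot 9\right) = r + 2 \left(-3 + 18\right) = r + 2 \cdot 15 = r + 30 = 30 + r$)
$N{\left(G \right)} = 8 - 2 G$ ($N{\left(G \right)} = 8 + \left(G + G \left(-3\right)\right) = 8 + \left(G - 3 G\right) = 8 - 2 G$)
$N{\left(-70 \right)} F{\left(-5 \right)} = \left(8 - -140\right) \left(30 - 5\right) = \left(8 + 140\right) 25 = 148 \cdot 25 = 3700$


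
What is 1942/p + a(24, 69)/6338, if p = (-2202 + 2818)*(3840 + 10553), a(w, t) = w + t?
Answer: 209213645/14048316436 ≈ 0.014892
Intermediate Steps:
a(w, t) = t + w
p = 8866088 (p = 616*14393 = 8866088)
1942/p + a(24, 69)/6338 = 1942/8866088 + (69 + 24)/6338 = 1942*(1/8866088) + 93*(1/6338) = 971/4433044 + 93/6338 = 209213645/14048316436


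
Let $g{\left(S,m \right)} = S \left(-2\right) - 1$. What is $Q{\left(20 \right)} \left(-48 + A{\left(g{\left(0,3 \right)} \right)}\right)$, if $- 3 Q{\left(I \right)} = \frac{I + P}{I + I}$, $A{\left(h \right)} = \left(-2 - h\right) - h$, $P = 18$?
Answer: $\frac{76}{5} \approx 15.2$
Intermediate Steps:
$g{\left(S,m \right)} = -1 - 2 S$ ($g{\left(S,m \right)} = - 2 S - 1 = -1 - 2 S$)
$A{\left(h \right)} = -2 - 2 h$
$Q{\left(I \right)} = - \frac{18 + I}{6 I}$ ($Q{\left(I \right)} = - \frac{\left(I + 18\right) \frac{1}{I + I}}{3} = - \frac{\left(18 + I\right) \frac{1}{2 I}}{3} = - \frac{\frac{1}{2} \frac{1}{I} \left(18 + I\right)}{3} = - \frac{18 + I}{6 I}$)
$Q{\left(20 \right)} \left(-48 + A{\left(g{\left(0,3 \right)} \right)}\right) = \frac{-18 - 20}{6 \cdot 20} \left(-48 - \left(2 + 2 \left(-1 - 0\right)\right)\right) = \frac{1}{6} \cdot \frac{1}{20} \left(-18 - 20\right) \left(-48 - \left(2 + 2 \left(-1 + 0\right)\right)\right) = \frac{1}{6} \cdot \frac{1}{20} \left(-38\right) \left(-48 - 0\right) = - \frac{19 \left(-48 + \left(-2 + 2\right)\right)}{60} = - \frac{19 \left(-48 + 0\right)}{60} = \left(- \frac{19}{60}\right) \left(-48\right) = \frac{76}{5}$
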